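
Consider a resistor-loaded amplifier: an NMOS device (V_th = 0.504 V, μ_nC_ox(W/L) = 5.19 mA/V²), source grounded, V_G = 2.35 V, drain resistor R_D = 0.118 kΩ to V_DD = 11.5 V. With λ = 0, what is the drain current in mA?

V_GS = V_G = 2.35 V, so V_ov = 2.35 − 0.504 = 1.85 V.
Assume saturation: I_D = ½ k_n V_ov² = 0.5 × 5.19 × 1.85² = 8.84 mA, giving V_DS = V_DD − I_D R_D = 11.5 − 8.84 × 0.118 = 10.5 V.
V_DS = 10.5 V ≥ V_ov = 1.85 V, confirming saturation.

I_D = 8.84 mA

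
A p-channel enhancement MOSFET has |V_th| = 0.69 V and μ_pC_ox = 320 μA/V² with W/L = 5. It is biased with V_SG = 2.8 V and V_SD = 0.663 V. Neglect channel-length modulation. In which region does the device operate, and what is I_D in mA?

Triode; I_D = 1.89 mA

k_p = μ_pC_ox · (W/L) = 1.6 mA/V².
V_ov = V_SG − |V_th| = 2.8 − 0.69 = 2.11 V.
Since V_SD = 0.663 V < V_ov = 2.11 V, the device is in the triode region.
I_D = k_p [V_ov · V_SD − ½ V_SD²] = 1.6 × [2.11 × 0.663 − 0.5 × 0.663²] = 1.89 mA.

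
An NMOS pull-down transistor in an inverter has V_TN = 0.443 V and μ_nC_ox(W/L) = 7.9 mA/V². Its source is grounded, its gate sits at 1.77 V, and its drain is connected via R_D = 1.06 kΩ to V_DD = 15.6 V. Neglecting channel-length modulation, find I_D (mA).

V_GS = V_G = 1.77 V, so V_ov = 1.77 − 0.443 = 1.33 V.
Assume saturation: I_D = ½ k_n V_ov² = 0.5 × 7.9 × 1.33² = 6.96 mA, giving V_DS = V_DD − I_D R_D = 15.6 − 6.96 × 1.06 = 8.23 V.
V_DS = 8.23 V ≥ V_ov = 1.33 V, confirming saturation.

I_D = 6.96 mA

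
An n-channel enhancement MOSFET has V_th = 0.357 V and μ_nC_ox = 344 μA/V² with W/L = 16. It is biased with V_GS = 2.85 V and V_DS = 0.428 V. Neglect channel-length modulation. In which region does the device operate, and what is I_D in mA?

Triode; I_D = 5.37 mA

k_n = μ_nC_ox · (W/L) = 5.504 mA/V².
V_ov = V_GS − V_th = 2.85 − 0.357 = 2.49 V.
Since V_DS = 0.428 V < V_ov = 2.49 V, the device is in the triode region.
I_D = k_n [V_ov · V_DS − ½ V_DS²] = 5.504 × [2.49 × 0.428 − 0.5 × 0.428²] = 5.37 mA.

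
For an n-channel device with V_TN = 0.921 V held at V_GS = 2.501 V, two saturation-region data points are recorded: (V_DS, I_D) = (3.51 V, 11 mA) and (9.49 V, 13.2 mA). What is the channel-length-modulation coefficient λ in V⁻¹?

With V_GS fixed, I_D ∝ (1 + λ V_DS) in saturation, so I_D2/I_D1 = (1 + λ V_DS2)/(1 + λ V_DS1).
13.2/11 = 1.2 = (1 + 9.49 λ)/(1 + 3.51 λ).
Solving: λ (I_D1 V_DS2 − I_D2 V_DS1) = I_D2 − I_D1, so λ = (13.2 − 11) / (11 × 9.49 − 13.2 × 3.51) = 2.2 / 58.1 = 0.0379 V⁻¹.

λ = 0.0379 V⁻¹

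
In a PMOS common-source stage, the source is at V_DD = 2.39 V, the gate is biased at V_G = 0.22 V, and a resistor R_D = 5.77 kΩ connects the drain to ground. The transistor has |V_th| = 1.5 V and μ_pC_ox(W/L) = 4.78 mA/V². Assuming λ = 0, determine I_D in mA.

I_D = 0.391 mA

V_SG = V_DD − V_G = 2.39 − 0.22 = 2.17 V, so V_ov = 2.17 − 1.5 = 0.67 V.
Assume saturation: I_D = ½ k_p V_ov² = 0.5 × 4.78 × 0.67² = 1.07 mA, giving V_SD = V_DD − I_D R_D = 2.39 − 1.07 × 5.77 = -3.8 V.
But -3.8 V < V_ov = 0.67 V, so the device is actually in triode.
In triode I_D = k_p[V_ov V_SD − ½ V_SD²] and I_D = (V_DD − V_SD)/R_D. Equating: 13.8 V_SD² − 19.48 V_SD + 2.39 = 0, giving V_SD = 0.136 V (the root below V_ov).
I_D = (2.39 − 0.136) / 5.77 = 0.391 mA.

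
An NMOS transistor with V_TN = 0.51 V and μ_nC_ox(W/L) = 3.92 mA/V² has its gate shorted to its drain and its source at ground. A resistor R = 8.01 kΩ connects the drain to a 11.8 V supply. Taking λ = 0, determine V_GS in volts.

V_GS = 1.33 V

With gate tied to drain, V_GS = V_DS ≥ V_GS − V_TN, so the device is in saturation.
KCL at the drain: ½ k_n (V_GS − V_TN)² = (V_DD − V_GS)/R.
Let x = V_GS − 0.51. Then 15.7 x² + x − 11.29 = 0, giving x = 0.817 V (positive root), so V_GS = 1.33 V.
I_D = (V_DD − V_GS)/R = (11.8 − 1.33) / 8.01 = 1.31 mA.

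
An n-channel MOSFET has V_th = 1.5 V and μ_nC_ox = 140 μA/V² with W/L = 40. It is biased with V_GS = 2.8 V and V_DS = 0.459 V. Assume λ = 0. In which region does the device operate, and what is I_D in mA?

k_n = μ_nC_ox · (W/L) = 5.6 mA/V².
V_ov = V_GS − V_th = 2.8 − 1.5 = 1.3 V.
Since V_DS = 0.459 V < V_ov = 1.3 V, the device is in the triode region.
I_D = k_n [V_ov · V_DS − ½ V_DS²] = 5.6 × [1.3 × 0.459 − 0.5 × 0.459²] = 2.75 mA.

Triode; I_D = 2.75 mA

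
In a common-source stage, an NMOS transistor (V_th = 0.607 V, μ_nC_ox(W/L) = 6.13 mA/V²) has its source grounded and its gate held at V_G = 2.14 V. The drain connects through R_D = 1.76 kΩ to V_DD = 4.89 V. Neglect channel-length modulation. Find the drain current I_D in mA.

V_GS = V_G = 2.14 V, so V_ov = 2.14 − 0.607 = 1.53 V.
Assume saturation: I_D = ½ k_n V_ov² = 0.5 × 6.13 × 1.53² = 7.2 mA, giving V_DS = V_DD − I_D R_D = 4.89 − 7.2 × 1.76 = -7.79 V.
But -7.79 V < V_ov = 1.53 V, so the device is actually in triode.
In triode I_D = k_n[V_ov V_DS − ½ V_DS²] and I_D = (V_DD − V_DS)/R_D. Equating: 5.39 V_DS² − 17.54 V_DS + 4.89 = 0, giving V_DS = 0.308 V (the root below V_ov).
I_D = (4.89 − 0.308) / 1.76 = 2.6 mA.

I_D = 2.60 mA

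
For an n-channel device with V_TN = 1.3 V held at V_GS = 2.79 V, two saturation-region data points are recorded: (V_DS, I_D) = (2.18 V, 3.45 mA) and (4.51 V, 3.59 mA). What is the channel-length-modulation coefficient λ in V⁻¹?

With V_GS fixed, I_D ∝ (1 + λ V_DS) in saturation, so I_D2/I_D1 = (1 + λ V_DS2)/(1 + λ V_DS1).
3.59/3.45 = 1.041 = (1 + 4.51 λ)/(1 + 2.18 λ).
Solving: λ (I_D1 V_DS2 − I_D2 V_DS1) = I_D2 − I_D1, so λ = (3.59 − 3.45) / (3.45 × 4.51 − 3.59 × 2.18) = 0.14 / 7.73 = 0.0181 V⁻¹.

λ = 0.0181 V⁻¹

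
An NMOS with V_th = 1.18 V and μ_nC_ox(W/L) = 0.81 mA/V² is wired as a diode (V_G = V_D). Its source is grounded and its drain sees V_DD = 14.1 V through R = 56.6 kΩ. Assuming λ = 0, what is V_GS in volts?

With gate tied to drain, V_GS = V_DS ≥ V_GS − V_th, so the device is in saturation.
KCL at the drain: ½ k_n (V_GS − V_th)² = (V_DD − V_GS)/R.
Let x = V_GS − 1.18. Then 22.9 x² + x − 12.92 = 0, giving x = 0.729 V (positive root), so V_GS = 1.91 V.
I_D = (V_DD − V_GS)/R = (14.1 − 1.91) / 56.6 = 0.215 mA.

V_GS = 1.91 V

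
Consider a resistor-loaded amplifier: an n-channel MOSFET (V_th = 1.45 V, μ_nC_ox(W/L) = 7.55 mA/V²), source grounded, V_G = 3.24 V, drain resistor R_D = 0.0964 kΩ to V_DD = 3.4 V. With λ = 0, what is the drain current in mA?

I_D = 12.1 mA

V_GS = V_G = 3.24 V, so V_ov = 3.24 − 1.45 = 1.79 V.
Assume saturation: I_D = ½ k_n V_ov² = 0.5 × 7.55 × 1.79² = 12.1 mA, giving V_DS = V_DD − I_D R_D = 3.4 − 12.1 × 0.0964 = 2.23 V.
V_DS = 2.23 V ≥ V_ov = 1.79 V, confirming saturation.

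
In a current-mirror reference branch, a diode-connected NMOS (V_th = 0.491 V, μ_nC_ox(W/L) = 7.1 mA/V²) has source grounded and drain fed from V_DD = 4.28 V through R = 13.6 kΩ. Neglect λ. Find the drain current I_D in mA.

With gate tied to drain, V_GS = V_DS ≥ V_GS − V_th, so the device is in saturation.
KCL at the drain: ½ k_n (V_GS − V_th)² = (V_DD − V_GS)/R.
Let x = V_GS − 0.491. Then 48.3 x² + x − 3.789 = 0, giving x = 0.27 V (positive root), so V_GS = 0.761 V.
I_D = (V_DD − V_GS)/R = (4.28 − 0.761) / 13.6 = 0.259 mA.

I_D = 0.259 mA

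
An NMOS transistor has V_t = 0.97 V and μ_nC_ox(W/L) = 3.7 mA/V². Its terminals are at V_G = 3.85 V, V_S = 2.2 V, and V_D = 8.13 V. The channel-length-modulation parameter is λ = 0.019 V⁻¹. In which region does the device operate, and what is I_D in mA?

Saturation; I_D = 0.952 mA

V_GS = V_G − V_S = 3.85 − 2.2 = 1.65 V; V_DS = V_D − V_S = 8.13 − 2.2 = 5.93 V.
V_ov = V_GS − V_t = 1.65 − 0.97 = 0.68 V.
Since V_DS = 5.93 V ≥ V_ov = 0.68 V, the device is in saturation.
I_D = ½ k_n V_ov² (1 + λ V_DS) = 0.5 × 3.7 × 0.68² × (1 + 0.019 × 5.93) = 0.952 mA.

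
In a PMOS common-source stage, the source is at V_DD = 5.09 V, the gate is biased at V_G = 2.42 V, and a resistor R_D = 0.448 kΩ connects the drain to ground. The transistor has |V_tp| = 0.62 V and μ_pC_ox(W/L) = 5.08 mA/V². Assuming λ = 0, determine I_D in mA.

I_D = 8.74 mA

V_SG = V_DD − V_G = 5.09 − 2.42 = 2.67 V, so V_ov = 2.67 − 0.62 = 2.05 V.
Assume saturation: I_D = ½ k_p V_ov² = 0.5 × 5.08 × 2.05² = 10.7 mA, giving V_SD = V_DD − I_D R_D = 5.09 − 10.7 × 0.448 = 0.308 V.
But 0.308 V < V_ov = 2.05 V, so the device is actually in triode.
In triode I_D = k_p[V_ov V_SD − ½ V_SD²] and I_D = (V_DD − V_SD)/R_D. Equating: 1.14 V_SD² − 5.665 V_SD + 5.09 = 0, giving V_SD = 1.18 V (the root below V_ov).
I_D = (5.09 − 1.18) / 0.448 = 8.74 mA.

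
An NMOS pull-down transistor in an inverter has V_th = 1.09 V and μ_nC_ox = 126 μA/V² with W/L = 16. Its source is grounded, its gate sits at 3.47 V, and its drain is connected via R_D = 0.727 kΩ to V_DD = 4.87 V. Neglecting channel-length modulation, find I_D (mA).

I_D = 4.76 mA

V_GS = V_G = 3.47 V, so V_ov = 3.47 − 1.09 = 2.38 V.
k_n = μ_nC_ox · (W/L) = 2.016 mA/V².
Assume saturation: I_D = ½ k_n V_ov² = 0.5 × 2.016 × 2.38² = 5.71 mA, giving V_DS = V_DD − I_D R_D = 4.87 − 5.71 × 0.727 = 0.719 V.
But 0.719 V < V_ov = 2.38 V, so the device is actually in triode.
In triode I_D = k_n[V_ov V_DS − ½ V_DS²] and I_D = (V_DD − V_DS)/R_D. Equating: 0.733 V_DS² − 4.488 V_DS + 4.87 = 0, giving V_DS = 1.41 V (the root below V_ov).
I_D = (4.87 − 1.41) / 0.727 = 4.76 mA.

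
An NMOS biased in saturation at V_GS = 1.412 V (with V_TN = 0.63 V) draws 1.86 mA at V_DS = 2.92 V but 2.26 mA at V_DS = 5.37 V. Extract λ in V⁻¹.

λ = 0.118 V⁻¹

With V_GS fixed, I_D ∝ (1 + λ V_DS) in saturation, so I_D2/I_D1 = (1 + λ V_DS2)/(1 + λ V_DS1).
2.26/1.86 = 1.215 = (1 + 5.37 λ)/(1 + 2.92 λ).
Solving: λ (I_D1 V_DS2 − I_D2 V_DS1) = I_D2 − I_D1, so λ = (2.26 − 1.86) / (1.86 × 5.37 − 2.26 × 2.92) = 0.4 / 3.39 = 0.118 V⁻¹.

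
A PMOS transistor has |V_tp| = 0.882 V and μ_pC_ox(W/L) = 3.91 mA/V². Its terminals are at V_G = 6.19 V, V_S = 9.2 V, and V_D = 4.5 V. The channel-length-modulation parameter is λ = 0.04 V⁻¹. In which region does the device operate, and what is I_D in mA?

Saturation; I_D = 10.5 mA

V_SG = V_S − V_G = 9.2 − 6.19 = 3.01 V; V_SD = V_S − V_D = 9.2 − 4.5 = 4.7 V.
V_ov = V_SG − |V_tp| = 3.01 − 0.882 = 2.13 V.
Since V_SD = 4.7 V ≥ V_ov = 2.13 V, the device is in saturation.
I_D = ½ k_p V_ov² (1 + λ V_SD) = 0.5 × 3.91 × 2.13² × (1 + 0.04 × 4.7) = 10.5 mA.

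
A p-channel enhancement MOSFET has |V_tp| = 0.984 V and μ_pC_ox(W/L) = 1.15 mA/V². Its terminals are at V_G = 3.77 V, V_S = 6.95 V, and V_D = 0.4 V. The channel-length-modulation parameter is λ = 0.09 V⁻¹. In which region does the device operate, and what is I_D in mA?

V_SG = V_S − V_G = 6.95 − 3.77 = 3.18 V; V_SD = V_S − V_D = 6.95 − 0.4 = 6.55 V.
V_ov = V_SG − |V_tp| = 3.18 − 0.984 = 2.2 V.
Since V_SD = 6.55 V ≥ V_ov = 2.2 V, the device is in saturation.
I_D = ½ k_p V_ov² (1 + λ V_SD) = 0.5 × 1.15 × 2.2² × (1 + 0.09 × 6.55) = 4.41 mA.

Saturation; I_D = 4.41 mA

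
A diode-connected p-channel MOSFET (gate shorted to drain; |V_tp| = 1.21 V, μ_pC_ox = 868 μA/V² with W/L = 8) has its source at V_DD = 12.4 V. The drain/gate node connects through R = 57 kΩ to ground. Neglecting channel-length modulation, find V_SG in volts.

With gate tied to drain, V_SG = V_SD ≥ V_SG − |V_tp|, so the device is in saturation.
k_p = μ_pC_ox · (W/L) = 6.944 mA/V².
KCL at the drain: ½ k_p (V_SG − |V_tp|)² = (V_DD − V_SG)/R.
Let x = V_SG − 1.21. Then 198 x² + x − 11.19 = 0, giving x = 0.235 V (positive root), so V_SG = 1.45 V.
I_D = (V_DD − V_SG)/R = (12.4 − 1.45) / 57 = 0.192 mA.

V_SG = 1.45 V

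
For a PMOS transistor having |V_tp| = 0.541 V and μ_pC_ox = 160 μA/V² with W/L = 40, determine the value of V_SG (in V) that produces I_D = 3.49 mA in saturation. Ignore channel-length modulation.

k_p = μ_pC_ox · (W/L) = 6.4 mA/V².
In saturation I_D = ½ k_p (V_SG − |V_tp|)², so V_SG − |V_tp| = √(2 I_D / k_p) = √(2 × 3.49 / 6.4) = 1.04 V.
V_SG = 0.541 + 1.04 = 1.59 V.

V_SG = 1.59 V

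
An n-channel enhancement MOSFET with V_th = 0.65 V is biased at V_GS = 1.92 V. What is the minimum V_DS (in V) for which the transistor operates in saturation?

V_DS,sat = 1.27 V

The boundary between triode and saturation is V_DS = V_GS − V_th = V_ov.
V_ov = 1.92 − 0.65 = 1.27 V.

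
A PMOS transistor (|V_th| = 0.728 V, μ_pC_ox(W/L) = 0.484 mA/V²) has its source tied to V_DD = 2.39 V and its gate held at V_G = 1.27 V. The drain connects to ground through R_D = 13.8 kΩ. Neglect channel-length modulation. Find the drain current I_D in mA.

V_SG = V_DD − V_G = 2.39 − 1.27 = 1.12 V, so V_ov = 1.12 − 0.728 = 0.392 V.
Assume saturation: I_D = ½ k_p V_ov² = 0.5 × 0.484 × 0.392² = 0.0372 mA, giving V_SD = V_DD − I_D R_D = 2.39 − 0.0372 × 13.8 = 1.88 V.
V_SD = 1.88 V ≥ V_ov = 0.392 V, confirming saturation.

I_D = 0.0372 mA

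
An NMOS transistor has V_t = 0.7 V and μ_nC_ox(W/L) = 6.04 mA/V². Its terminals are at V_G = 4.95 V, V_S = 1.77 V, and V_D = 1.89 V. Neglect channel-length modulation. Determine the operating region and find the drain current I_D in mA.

V_GS = V_G − V_S = 4.95 − 1.77 = 3.18 V; V_DS = V_D − V_S = 1.89 − 1.77 = 0.12 V.
V_ov = V_GS − V_t = 3.18 − 0.7 = 2.48 V.
Since V_DS = 0.12 V < V_ov = 2.48 V, the device is in the triode region.
I_D = k_n [V_ov · V_DS − ½ V_DS²] = 6.04 × [2.48 × 0.12 − 0.5 × 0.12²] = 1.75 mA.

Triode; I_D = 1.75 mA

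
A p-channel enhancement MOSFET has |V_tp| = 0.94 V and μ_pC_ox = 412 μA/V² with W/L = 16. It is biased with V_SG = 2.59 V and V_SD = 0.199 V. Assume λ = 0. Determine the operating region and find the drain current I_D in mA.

Triode; I_D = 2.03 mA

k_p = μ_pC_ox · (W/L) = 6.592 mA/V².
V_ov = V_SG − |V_tp| = 2.59 − 0.94 = 1.65 V.
Since V_SD = 0.199 V < V_ov = 1.65 V, the device is in the triode region.
I_D = k_p [V_ov · V_SD − ½ V_SD²] = 6.592 × [1.65 × 0.199 − 0.5 × 0.199²] = 2.03 mA.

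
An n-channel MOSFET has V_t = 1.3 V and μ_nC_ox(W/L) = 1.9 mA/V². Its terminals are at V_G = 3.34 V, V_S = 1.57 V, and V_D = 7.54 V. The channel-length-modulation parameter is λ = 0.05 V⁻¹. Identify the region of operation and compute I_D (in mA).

Saturation; I_D = 0.272 mA

V_GS = V_G − V_S = 3.34 − 1.57 = 1.77 V; V_DS = V_D − V_S = 7.54 − 1.57 = 5.97 V.
V_ov = V_GS − V_t = 1.77 − 1.3 = 0.47 V.
Since V_DS = 5.97 V ≥ V_ov = 0.47 V, the device is in saturation.
I_D = ½ k_n V_ov² (1 + λ V_DS) = 0.5 × 1.9 × 0.47² × (1 + 0.05 × 5.97) = 0.272 mA.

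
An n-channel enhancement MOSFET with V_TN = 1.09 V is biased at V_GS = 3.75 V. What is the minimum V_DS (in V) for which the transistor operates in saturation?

V_DS,sat = 2.66 V

The boundary between triode and saturation is V_DS = V_GS − V_TN = V_ov.
V_ov = 3.75 − 1.09 = 2.66 V.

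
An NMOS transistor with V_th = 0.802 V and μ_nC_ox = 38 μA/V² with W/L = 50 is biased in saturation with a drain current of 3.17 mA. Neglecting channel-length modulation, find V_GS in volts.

V_GS = 2.63 V

k_n = μ_nC_ox · (W/L) = 1.9 mA/V².
In saturation I_D = ½ k_n (V_GS − V_th)², so V_GS − V_th = √(2 I_D / k_n) = √(2 × 3.17 / 1.9) = 1.83 V.
V_GS = 0.802 + 1.83 = 2.63 V.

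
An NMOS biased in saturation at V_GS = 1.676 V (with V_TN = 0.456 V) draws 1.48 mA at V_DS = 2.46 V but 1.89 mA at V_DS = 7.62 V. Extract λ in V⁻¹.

λ = 0.0619 V⁻¹

With V_GS fixed, I_D ∝ (1 + λ V_DS) in saturation, so I_D2/I_D1 = (1 + λ V_DS2)/(1 + λ V_DS1).
1.89/1.48 = 1.277 = (1 + 7.62 λ)/(1 + 2.46 λ).
Solving: λ (I_D1 V_DS2 − I_D2 V_DS1) = I_D2 − I_D1, so λ = (1.89 − 1.48) / (1.48 × 7.62 − 1.89 × 2.46) = 0.41 / 6.63 = 0.0619 V⁻¹.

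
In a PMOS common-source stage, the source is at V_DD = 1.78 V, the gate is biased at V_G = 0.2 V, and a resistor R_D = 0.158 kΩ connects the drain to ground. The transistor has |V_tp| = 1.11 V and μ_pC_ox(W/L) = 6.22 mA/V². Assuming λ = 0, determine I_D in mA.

I_D = 0.687 mA

V_SG = V_DD − V_G = 1.78 − 0.2 = 1.58 V, so V_ov = 1.58 − 1.11 = 0.47 V.
Assume saturation: I_D = ½ k_p V_ov² = 0.5 × 6.22 × 0.47² = 0.687 mA, giving V_SD = V_DD − I_D R_D = 1.78 − 0.687 × 0.158 = 1.67 V.
V_SD = 1.67 V ≥ V_ov = 0.47 V, confirming saturation.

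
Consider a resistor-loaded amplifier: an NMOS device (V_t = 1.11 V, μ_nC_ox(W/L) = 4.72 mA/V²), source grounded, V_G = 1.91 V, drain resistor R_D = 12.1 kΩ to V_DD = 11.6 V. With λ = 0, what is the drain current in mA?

V_GS = V_G = 1.91 V, so V_ov = 1.91 − 1.11 = 0.8 V.
Assume saturation: I_D = ½ k_n V_ov² = 0.5 × 4.72 × 0.8² = 1.51 mA, giving V_DS = V_DD − I_D R_D = 11.6 − 1.51 × 12.1 = -6.68 V.
But -6.68 V < V_ov = 0.8 V, so the device is actually in triode.
In triode I_D = k_n[V_ov V_DS − ½ V_DS²] and I_D = (V_DD − V_DS)/R_D. Equating: 28.6 V_DS² − 46.69 V_DS + 11.6 = 0, giving V_DS = 0.306 V (the root below V_ov).
I_D = (11.6 − 0.306) / 12.1 = 0.933 mA.

I_D = 0.933 mA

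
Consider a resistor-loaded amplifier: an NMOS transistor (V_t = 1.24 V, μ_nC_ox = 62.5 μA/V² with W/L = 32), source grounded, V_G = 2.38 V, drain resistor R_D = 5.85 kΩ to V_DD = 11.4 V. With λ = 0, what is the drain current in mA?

V_GS = V_G = 2.38 V, so V_ov = 2.38 − 1.24 = 1.14 V.
k_n = μ_nC_ox · (W/L) = 2 mA/V².
Assume saturation: I_D = ½ k_n V_ov² = 0.5 × 2 × 1.14² = 1.3 mA, giving V_DS = V_DD − I_D R_D = 11.4 − 1.3 × 5.85 = 3.8 V.
V_DS = 3.8 V ≥ V_ov = 1.14 V, confirming saturation.

I_D = 1.30 mA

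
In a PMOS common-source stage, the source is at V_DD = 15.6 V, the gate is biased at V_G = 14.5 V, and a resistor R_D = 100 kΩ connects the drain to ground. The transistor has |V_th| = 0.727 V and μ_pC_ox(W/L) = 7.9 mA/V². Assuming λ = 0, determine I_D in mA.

V_SG = V_DD − V_G = 15.6 − 14.5 = 1.1 V, so V_ov = 1.1 − 0.727 = 0.373 V.
Assume saturation: I_D = ½ k_p V_ov² = 0.5 × 7.9 × 0.373² = 0.55 mA, giving V_SD = V_DD − I_D R_D = 15.6 − 0.55 × 100 = -39.4 V.
But -39.4 V < V_ov = 0.373 V, so the device is actually in triode.
In triode I_D = k_p[V_ov V_SD − ½ V_SD²] and I_D = (V_DD − V_SD)/R_D. Equating: 395 V_SD² − 295.7 V_SD + 15.6 = 0, giving V_SD = 0.0571 V (the root below V_ov).
I_D = (15.6 − 0.0571) / 100 = 0.155 mA.

I_D = 0.155 mA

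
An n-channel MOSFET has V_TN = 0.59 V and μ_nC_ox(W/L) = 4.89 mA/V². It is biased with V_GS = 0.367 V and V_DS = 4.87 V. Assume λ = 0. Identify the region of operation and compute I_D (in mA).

Cutoff; I_D = 0 mA

V_GS = 0.367 V < V_TN = 0.59 V, so the transistor is in cutoff.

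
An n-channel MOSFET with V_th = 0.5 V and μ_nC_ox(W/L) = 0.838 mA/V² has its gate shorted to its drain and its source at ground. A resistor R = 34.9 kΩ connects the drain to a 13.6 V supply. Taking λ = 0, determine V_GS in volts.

V_GS = 1.41 V

With gate tied to drain, V_GS = V_DS ≥ V_GS − V_th, so the device is in saturation.
KCL at the drain: ½ k_n (V_GS − V_th)² = (V_DD − V_GS)/R.
Let x = V_GS − 0.5. Then 14.6 x² + x − 13.1 = 0, giving x = 0.913 V (positive root), so V_GS = 1.41 V.
I_D = (V_DD − V_GS)/R = (13.6 − 1.41) / 34.9 = 0.349 mA.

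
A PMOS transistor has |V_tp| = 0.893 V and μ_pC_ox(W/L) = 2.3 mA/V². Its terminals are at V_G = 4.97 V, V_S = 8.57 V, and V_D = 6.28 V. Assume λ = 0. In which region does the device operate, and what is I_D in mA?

Triode; I_D = 8.23 mA

V_SG = V_S − V_G = 8.57 − 4.97 = 3.6 V; V_SD = V_S − V_D = 8.57 − 6.28 = 2.29 V.
V_ov = V_SG − |V_tp| = 3.6 − 0.893 = 2.71 V.
Since V_SD = 2.29 V < V_ov = 2.71 V, the device is in the triode region.
I_D = k_p [V_ov · V_SD − ½ V_SD²] = 2.3 × [2.71 × 2.29 − 0.5 × 2.29²] = 8.23 mA.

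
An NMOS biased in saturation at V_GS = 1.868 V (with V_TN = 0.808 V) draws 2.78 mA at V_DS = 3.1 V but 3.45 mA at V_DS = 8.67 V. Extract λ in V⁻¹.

With V_GS fixed, I_D ∝ (1 + λ V_DS) in saturation, so I_D2/I_D1 = (1 + λ V_DS2)/(1 + λ V_DS1).
3.45/2.78 = 1.241 = (1 + 8.67 λ)/(1 + 3.1 λ).
Solving: λ (I_D1 V_DS2 − I_D2 V_DS1) = I_D2 − I_D1, so λ = (3.45 − 2.78) / (2.78 × 8.67 − 3.45 × 3.1) = 0.67 / 13.4 = 0.05 V⁻¹.

λ = 0.0500 V⁻¹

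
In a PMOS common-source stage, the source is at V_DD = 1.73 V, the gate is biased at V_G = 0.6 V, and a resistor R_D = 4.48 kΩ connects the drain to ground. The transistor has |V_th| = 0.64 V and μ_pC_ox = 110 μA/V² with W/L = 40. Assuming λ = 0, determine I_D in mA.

I_D = 0.342 mA

V_SG = V_DD − V_G = 1.73 − 0.6 = 1.13 V, so V_ov = 1.13 − 0.64 = 0.49 V.
k_p = μ_pC_ox · (W/L) = 4.4 mA/V².
Assume saturation: I_D = ½ k_p V_ov² = 0.5 × 4.4 × 0.49² = 0.528 mA, giving V_SD = V_DD − I_D R_D = 1.73 − 0.528 × 4.48 = -0.636 V.
But -0.636 V < V_ov = 0.49 V, so the device is actually in triode.
In triode I_D = k_p[V_ov V_SD − ½ V_SD²] and I_D = (V_DD − V_SD)/R_D. Equating: 9.86 V_SD² − 10.66 V_SD + 1.73 = 0, giving V_SD = 0.199 V (the root below V_ov).
I_D = (1.73 − 0.199) / 4.48 = 0.342 mA.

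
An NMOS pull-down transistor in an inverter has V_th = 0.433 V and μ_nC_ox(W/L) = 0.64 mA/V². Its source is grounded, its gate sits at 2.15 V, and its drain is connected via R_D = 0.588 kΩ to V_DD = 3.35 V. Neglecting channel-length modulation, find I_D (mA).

I_D = 0.943 mA

V_GS = V_G = 2.15 V, so V_ov = 2.15 − 0.433 = 1.72 V.
Assume saturation: I_D = ½ k_n V_ov² = 0.5 × 0.64 × 1.72² = 0.943 mA, giving V_DS = V_DD − I_D R_D = 3.35 − 0.943 × 0.588 = 2.8 V.
V_DS = 2.8 V ≥ V_ov = 1.72 V, confirming saturation.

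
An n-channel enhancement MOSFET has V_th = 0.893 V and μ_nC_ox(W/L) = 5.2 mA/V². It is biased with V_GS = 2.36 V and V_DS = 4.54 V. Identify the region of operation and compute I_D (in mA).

V_ov = V_GS − V_th = 2.36 − 0.893 = 1.47 V.
Since V_DS = 4.54 V ≥ V_ov = 1.47 V, the device is in saturation.
I_D = ½ k_n V_ov² = 0.5 × 5.2 × 1.47² = 5.6 mA.

Saturation; I_D = 5.60 mA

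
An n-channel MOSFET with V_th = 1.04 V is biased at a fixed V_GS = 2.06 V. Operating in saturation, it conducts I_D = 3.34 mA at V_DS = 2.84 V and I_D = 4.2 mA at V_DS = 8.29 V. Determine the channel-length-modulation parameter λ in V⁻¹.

λ = 0.0546 V⁻¹

With V_GS fixed, I_D ∝ (1 + λ V_DS) in saturation, so I_D2/I_D1 = (1 + λ V_DS2)/(1 + λ V_DS1).
4.2/3.34 = 1.257 = (1 + 8.29 λ)/(1 + 2.84 λ).
Solving: λ (I_D1 V_DS2 − I_D2 V_DS1) = I_D2 − I_D1, so λ = (4.2 − 3.34) / (3.34 × 8.29 − 4.2 × 2.84) = 0.86 / 15.8 = 0.0546 V⁻¹.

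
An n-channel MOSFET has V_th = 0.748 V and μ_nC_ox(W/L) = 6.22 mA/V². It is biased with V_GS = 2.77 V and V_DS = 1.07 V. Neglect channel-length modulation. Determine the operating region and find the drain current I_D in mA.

V_ov = V_GS − V_th = 2.77 − 0.748 = 2.02 V.
Since V_DS = 1.07 V < V_ov = 2.02 V, the device is in the triode region.
I_D = k_n [V_ov · V_DS − ½ V_DS²] = 6.22 × [2.02 × 1.07 − 0.5 × 1.07²] = 9.9 mA.

Triode; I_D = 9.90 mA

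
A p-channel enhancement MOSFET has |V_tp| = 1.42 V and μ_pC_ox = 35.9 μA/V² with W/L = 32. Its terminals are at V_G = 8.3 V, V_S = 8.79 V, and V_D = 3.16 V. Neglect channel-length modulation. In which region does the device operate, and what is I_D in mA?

V_SG = V_S − V_G = 8.79 − 8.3 = 0.49 V; V_SD = V_S − V_D = 8.79 − 3.16 = 5.63 V.
V_SG = 0.49 V < |V_tp| = 1.42 V, so the transistor is in cutoff.

Cutoff; I_D = 0 mA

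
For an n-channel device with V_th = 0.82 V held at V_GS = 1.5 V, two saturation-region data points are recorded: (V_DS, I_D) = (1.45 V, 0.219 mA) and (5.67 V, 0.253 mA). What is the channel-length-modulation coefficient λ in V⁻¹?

With V_GS fixed, I_D ∝ (1 + λ V_DS) in saturation, so I_D2/I_D1 = (1 + λ V_DS2)/(1 + λ V_DS1).
0.253/0.219 = 1.155 = (1 + 5.67 λ)/(1 + 1.45 λ).
Solving: λ (I_D1 V_DS2 − I_D2 V_DS1) = I_D2 − I_D1, so λ = (0.253 − 0.219) / (0.219 × 5.67 − 0.253 × 1.45) = 0.034 / 0.875 = 0.0389 V⁻¹.

λ = 0.0389 V⁻¹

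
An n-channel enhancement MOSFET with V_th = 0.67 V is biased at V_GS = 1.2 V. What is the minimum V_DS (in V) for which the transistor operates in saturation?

V_DS,sat = 0.530 V

The boundary between triode and saturation is V_DS = V_GS − V_th = V_ov.
V_ov = 1.2 − 0.67 = 0.53 V.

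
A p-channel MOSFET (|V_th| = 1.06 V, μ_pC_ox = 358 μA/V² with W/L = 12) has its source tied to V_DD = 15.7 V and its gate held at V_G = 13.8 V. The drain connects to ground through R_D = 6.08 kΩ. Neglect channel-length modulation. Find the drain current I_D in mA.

I_D = 1.52 mA

V_SG = V_DD − V_G = 15.7 − 13.8 = 1.9 V, so V_ov = 1.9 − 1.06 = 0.84 V.
k_p = μ_pC_ox · (W/L) = 4.296 mA/V².
Assume saturation: I_D = ½ k_p V_ov² = 0.5 × 4.296 × 0.84² = 1.52 mA, giving V_SD = V_DD − I_D R_D = 15.7 − 1.52 × 6.08 = 6.48 V.
V_SD = 6.48 V ≥ V_ov = 0.84 V, confirming saturation.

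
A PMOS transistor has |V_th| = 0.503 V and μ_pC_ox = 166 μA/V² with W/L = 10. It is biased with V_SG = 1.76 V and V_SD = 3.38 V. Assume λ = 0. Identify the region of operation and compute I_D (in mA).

k_p = μ_pC_ox · (W/L) = 1.66 mA/V².
V_ov = V_SG − |V_th| = 1.76 − 0.503 = 1.26 V.
Since V_SD = 3.38 V ≥ V_ov = 1.26 V, the device is in saturation.
I_D = ½ k_p V_ov² = 0.5 × 1.66 × 1.26² = 1.31 mA.

Saturation; I_D = 1.31 mA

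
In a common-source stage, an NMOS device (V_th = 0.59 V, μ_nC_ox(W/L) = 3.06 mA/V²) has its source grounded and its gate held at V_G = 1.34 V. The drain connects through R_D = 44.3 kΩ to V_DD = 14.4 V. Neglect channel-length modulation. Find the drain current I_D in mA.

V_GS = V_G = 1.34 V, so V_ov = 1.34 − 0.59 = 0.75 V.
Assume saturation: I_D = ½ k_n V_ov² = 0.5 × 3.06 × 0.75² = 0.861 mA, giving V_DS = V_DD − I_D R_D = 14.4 − 0.861 × 44.3 = -23.7 V.
But -23.7 V < V_ov = 0.75 V, so the device is actually in triode.
In triode I_D = k_n[V_ov V_DS − ½ V_DS²] and I_D = (V_DD − V_DS)/R_D. Equating: 67.8 V_DS² − 102.7 V_DS + 14.4 = 0, giving V_DS = 0.156 V (the root below V_ov).
I_D = (14.4 − 0.156) / 44.3 = 0.322 mA.

I_D = 0.322 mA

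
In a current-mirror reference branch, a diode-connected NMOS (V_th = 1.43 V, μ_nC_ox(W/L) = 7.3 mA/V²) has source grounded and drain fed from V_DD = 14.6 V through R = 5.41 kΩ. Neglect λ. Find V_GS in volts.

V_GS = 2.22 V

With gate tied to drain, V_GS = V_DS ≥ V_GS − V_th, so the device is in saturation.
KCL at the drain: ½ k_n (V_GS − V_th)² = (V_DD − V_GS)/R.
Let x = V_GS − 1.43. Then 19.7 x² + x − 13.17 = 0, giving x = 0.792 V (positive root), so V_GS = 2.22 V.
I_D = (V_DD − V_GS)/R = (14.6 − 2.22) / 5.41 = 2.29 mA.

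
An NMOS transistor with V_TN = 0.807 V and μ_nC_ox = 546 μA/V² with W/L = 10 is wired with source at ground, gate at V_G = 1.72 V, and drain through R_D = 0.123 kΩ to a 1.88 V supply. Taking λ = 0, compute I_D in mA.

I_D = 2.28 mA

V_GS = V_G = 1.72 V, so V_ov = 1.72 − 0.807 = 0.913 V.
k_n = μ_nC_ox · (W/L) = 5.46 mA/V².
Assume saturation: I_D = ½ k_n V_ov² = 0.5 × 5.46 × 0.913² = 2.28 mA, giving V_DS = V_DD − I_D R_D = 1.88 − 2.28 × 0.123 = 1.6 V.
V_DS = 1.6 V ≥ V_ov = 0.913 V, confirming saturation.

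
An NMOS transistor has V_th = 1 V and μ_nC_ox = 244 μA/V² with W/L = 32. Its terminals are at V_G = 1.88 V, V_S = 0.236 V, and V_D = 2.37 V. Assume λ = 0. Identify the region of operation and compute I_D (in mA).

Saturation; I_D = 1.62 mA

V_GS = V_G − V_S = 1.88 − 0.236 = 1.64 V; V_DS = V_D − V_S = 2.37 − 0.236 = 2.13 V.
k_n = μ_nC_ox · (W/L) = 7.808 mA/V².
V_ov = V_GS − V_th = 1.64 − 1 = 0.644 V.
Since V_DS = 2.13 V ≥ V_ov = 0.644 V, the device is in saturation.
I_D = ½ k_n V_ov² = 0.5 × 7.808 × 0.644² = 1.62 mA.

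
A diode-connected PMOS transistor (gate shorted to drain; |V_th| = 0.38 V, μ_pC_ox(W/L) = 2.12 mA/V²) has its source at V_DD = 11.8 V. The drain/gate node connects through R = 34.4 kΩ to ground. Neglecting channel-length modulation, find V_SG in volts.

V_SG = 0.926 V

With gate tied to drain, V_SG = V_SD ≥ V_SG − |V_th|, so the device is in saturation.
KCL at the drain: ½ k_p (V_SG − |V_th|)² = (V_DD − V_SG)/R.
Let x = V_SG − 0.38. Then 36.5 x² + x − 11.42 = 0, giving x = 0.546 V (positive root), so V_SG = 0.926 V.
I_D = (V_DD − V_SG)/R = (11.8 − 0.926) / 34.4 = 0.316 mA.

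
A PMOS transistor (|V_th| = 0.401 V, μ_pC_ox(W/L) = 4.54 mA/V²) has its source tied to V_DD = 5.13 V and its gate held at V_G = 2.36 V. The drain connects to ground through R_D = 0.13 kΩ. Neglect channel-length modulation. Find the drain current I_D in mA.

I_D = 12.7 mA

V_SG = V_DD − V_G = 5.13 − 2.36 = 2.77 V, so V_ov = 2.77 − 0.401 = 2.37 V.
Assume saturation: I_D = ½ k_p V_ov² = 0.5 × 4.54 × 2.37² = 12.7 mA, giving V_SD = V_DD − I_D R_D = 5.13 − 12.7 × 0.13 = 3.47 V.
V_SD = 3.47 V ≥ V_ov = 2.37 V, confirming saturation.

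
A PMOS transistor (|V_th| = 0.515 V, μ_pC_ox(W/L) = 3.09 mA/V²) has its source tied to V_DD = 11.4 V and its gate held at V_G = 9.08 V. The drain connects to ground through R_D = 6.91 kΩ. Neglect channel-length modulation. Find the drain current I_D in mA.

I_D = 1.60 mA

V_SG = V_DD − V_G = 11.4 − 9.08 = 2.32 V, so V_ov = 2.32 − 0.515 = 1.81 V.
Assume saturation: I_D = ½ k_p V_ov² = 0.5 × 3.09 × 1.81² = 5.03 mA, giving V_SD = V_DD − I_D R_D = 11.4 − 5.03 × 6.91 = -23.4 V.
But -23.4 V < V_ov = 1.81 V, so the device is actually in triode.
In triode I_D = k_p[V_ov V_SD − ½ V_SD²] and I_D = (V_DD − V_SD)/R_D. Equating: 10.7 V_SD² − 39.54 V_SD + 11.4 = 0, giving V_SD = 0.315 V (the root below V_ov).
I_D = (11.4 − 0.315) / 6.91 = 1.6 mA.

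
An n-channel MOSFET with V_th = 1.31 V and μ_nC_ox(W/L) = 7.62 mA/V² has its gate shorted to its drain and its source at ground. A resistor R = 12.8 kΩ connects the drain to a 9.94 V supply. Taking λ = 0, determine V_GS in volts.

With gate tied to drain, V_GS = V_DS ≥ V_GS − V_th, so the device is in saturation.
KCL at the drain: ½ k_n (V_GS − V_th)² = (V_DD − V_GS)/R.
Let x = V_GS − 1.31. Then 48.8 x² + x − 8.63 = 0, giving x = 0.411 V (positive root), so V_GS = 1.72 V.
I_D = (V_DD − V_GS)/R = (9.94 − 1.72) / 12.8 = 0.642 mA.

V_GS = 1.72 V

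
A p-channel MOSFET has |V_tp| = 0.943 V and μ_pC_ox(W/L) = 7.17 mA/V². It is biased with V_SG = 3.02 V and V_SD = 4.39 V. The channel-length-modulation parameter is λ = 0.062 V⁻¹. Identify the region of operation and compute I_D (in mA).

V_ov = V_SG − |V_tp| = 3.02 − 0.943 = 2.08 V.
Since V_SD = 4.39 V ≥ V_ov = 2.08 V, the device is in saturation.
I_D = ½ k_p V_ov² (1 + λ V_SD) = 0.5 × 7.17 × 2.08² × (1 + 0.062 × 4.39) = 19.7 mA.

Saturation; I_D = 19.7 mA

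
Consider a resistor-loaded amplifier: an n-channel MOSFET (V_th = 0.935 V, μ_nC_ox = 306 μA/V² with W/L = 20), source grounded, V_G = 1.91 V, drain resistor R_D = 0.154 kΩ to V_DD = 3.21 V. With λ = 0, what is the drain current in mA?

V_GS = V_G = 1.91 V, so V_ov = 1.91 − 0.935 = 0.975 V.
k_n = μ_nC_ox · (W/L) = 6.12 mA/V².
Assume saturation: I_D = ½ k_n V_ov² = 0.5 × 6.12 × 0.975² = 2.91 mA, giving V_DS = V_DD − I_D R_D = 3.21 − 2.91 × 0.154 = 2.76 V.
V_DS = 2.76 V ≥ V_ov = 0.975 V, confirming saturation.

I_D = 2.91 mA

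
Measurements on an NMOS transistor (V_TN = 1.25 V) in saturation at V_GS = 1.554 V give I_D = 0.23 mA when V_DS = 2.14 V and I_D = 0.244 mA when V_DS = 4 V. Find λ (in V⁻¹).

With V_GS fixed, I_D ∝ (1 + λ V_DS) in saturation, so I_D2/I_D1 = (1 + λ V_DS2)/(1 + λ V_DS1).
0.244/0.23 = 1.061 = (1 + 4 λ)/(1 + 2.14 λ).
Solving: λ (I_D1 V_DS2 − I_D2 V_DS1) = I_D2 − I_D1, so λ = (0.244 − 0.23) / (0.23 × 4 − 0.244 × 2.14) = 0.014 / 0.398 = 0.0352 V⁻¹.

λ = 0.0352 V⁻¹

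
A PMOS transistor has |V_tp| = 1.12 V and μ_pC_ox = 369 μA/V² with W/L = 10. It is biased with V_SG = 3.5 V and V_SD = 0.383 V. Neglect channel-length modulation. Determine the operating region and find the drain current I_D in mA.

Triode; I_D = 3.09 mA

k_p = μ_pC_ox · (W/L) = 3.69 mA/V².
V_ov = V_SG − |V_tp| = 3.5 − 1.12 = 2.38 V.
Since V_SD = 0.383 V < V_ov = 2.38 V, the device is in the triode region.
I_D = k_p [V_ov · V_SD − ½ V_SD²] = 3.69 × [2.38 × 0.383 − 0.5 × 0.383²] = 3.09 mA.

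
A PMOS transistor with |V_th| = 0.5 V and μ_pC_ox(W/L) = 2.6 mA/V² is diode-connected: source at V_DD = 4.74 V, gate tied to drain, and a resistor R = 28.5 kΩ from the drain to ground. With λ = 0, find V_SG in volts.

V_SG = 0.825 V

With gate tied to drain, V_SG = V_SD ≥ V_SG − |V_th|, so the device is in saturation.
KCL at the drain: ½ k_p (V_SG − |V_th|)² = (V_DD − V_SG)/R.
Let x = V_SG − 0.5. Then 37.1 x² + x − 4.24 = 0, giving x = 0.325 V (positive root), so V_SG = 0.825 V.
I_D = (V_DD − V_SG)/R = (4.74 − 0.825) / 28.5 = 0.137 mA.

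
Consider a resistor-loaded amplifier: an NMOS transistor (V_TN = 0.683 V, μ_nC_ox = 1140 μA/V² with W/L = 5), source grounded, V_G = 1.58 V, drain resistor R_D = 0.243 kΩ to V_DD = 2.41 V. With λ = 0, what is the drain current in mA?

I_D = 2.29 mA

V_GS = V_G = 1.58 V, so V_ov = 1.58 − 0.683 = 0.897 V.
k_n = μ_nC_ox · (W/L) = 5.7 mA/V².
Assume saturation: I_D = ½ k_n V_ov² = 0.5 × 5.7 × 0.897² = 2.29 mA, giving V_DS = V_DD − I_D R_D = 2.41 − 2.29 × 0.243 = 1.85 V.
V_DS = 1.85 V ≥ V_ov = 0.897 V, confirming saturation.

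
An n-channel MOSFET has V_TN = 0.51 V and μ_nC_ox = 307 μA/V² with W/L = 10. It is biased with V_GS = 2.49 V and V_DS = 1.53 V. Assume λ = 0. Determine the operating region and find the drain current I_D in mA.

k_n = μ_nC_ox · (W/L) = 3.07 mA/V².
V_ov = V_GS − V_TN = 2.49 − 0.51 = 1.98 V.
Since V_DS = 1.53 V < V_ov = 1.98 V, the device is in the triode region.
I_D = k_n [V_ov · V_DS − ½ V_DS²] = 3.07 × [1.98 × 1.53 − 0.5 × 1.53²] = 5.71 mA.

Triode; I_D = 5.71 mA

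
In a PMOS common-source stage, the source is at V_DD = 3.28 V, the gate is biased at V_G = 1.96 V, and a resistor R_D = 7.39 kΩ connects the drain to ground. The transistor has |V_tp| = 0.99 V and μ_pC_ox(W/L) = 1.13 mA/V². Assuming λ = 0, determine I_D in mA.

V_SG = V_DD − V_G = 3.28 − 1.96 = 1.32 V, so V_ov = 1.32 − 0.99 = 0.33 V.
Assume saturation: I_D = ½ k_p V_ov² = 0.5 × 1.13 × 0.33² = 0.0615 mA, giving V_SD = V_DD − I_D R_D = 3.28 − 0.0615 × 7.39 = 2.83 V.
V_SD = 2.83 V ≥ V_ov = 0.33 V, confirming saturation.

I_D = 0.0615 mA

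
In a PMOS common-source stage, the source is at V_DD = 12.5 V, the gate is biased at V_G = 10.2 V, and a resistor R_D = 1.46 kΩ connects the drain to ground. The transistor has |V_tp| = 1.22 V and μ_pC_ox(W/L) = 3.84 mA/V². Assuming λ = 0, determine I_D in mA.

I_D = 2.24 mA

V_SG = V_DD − V_G = 12.5 − 10.2 = 2.3 V, so V_ov = 2.3 − 1.22 = 1.08 V.
Assume saturation: I_D = ½ k_p V_ov² = 0.5 × 3.84 × 1.08² = 2.24 mA, giving V_SD = V_DD − I_D R_D = 12.5 − 2.24 × 1.46 = 9.23 V.
V_SD = 9.23 V ≥ V_ov = 1.08 V, confirming saturation.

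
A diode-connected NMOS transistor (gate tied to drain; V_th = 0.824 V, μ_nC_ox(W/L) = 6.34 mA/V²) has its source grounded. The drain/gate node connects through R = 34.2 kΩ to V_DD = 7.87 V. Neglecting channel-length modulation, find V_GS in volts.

V_GS = 1.07 V

With gate tied to drain, V_GS = V_DS ≥ V_GS − V_th, so the device is in saturation.
KCL at the drain: ½ k_n (V_GS − V_th)² = (V_DD − V_GS)/R.
Let x = V_GS − 0.824. Then 108 x² + x − 7.046 = 0, giving x = 0.25 V (positive root), so V_GS = 1.07 V.
I_D = (V_DD − V_GS)/R = (7.87 − 1.07) / 34.2 = 0.199 mA.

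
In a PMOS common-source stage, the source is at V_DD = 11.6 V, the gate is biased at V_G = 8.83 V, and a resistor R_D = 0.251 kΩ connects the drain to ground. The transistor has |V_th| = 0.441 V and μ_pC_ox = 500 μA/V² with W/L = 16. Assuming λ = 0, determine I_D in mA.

I_D = 21.7 mA

V_SG = V_DD − V_G = 11.6 − 8.83 = 2.77 V, so V_ov = 2.77 − 0.441 = 2.33 V.
k_p = μ_pC_ox · (W/L) = 8 mA/V².
Assume saturation: I_D = ½ k_p V_ov² = 0.5 × 8 × 2.33² = 21.7 mA, giving V_SD = V_DD − I_D R_D = 11.6 − 21.7 × 0.251 = 6.15 V.
V_SD = 6.15 V ≥ V_ov = 2.33 V, confirming saturation.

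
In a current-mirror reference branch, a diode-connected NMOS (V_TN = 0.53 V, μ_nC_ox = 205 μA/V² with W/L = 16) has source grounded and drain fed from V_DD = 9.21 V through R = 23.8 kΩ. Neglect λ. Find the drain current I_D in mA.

I_D = 0.345 mA

With gate tied to drain, V_GS = V_DS ≥ V_GS − V_TN, so the device is in saturation.
k_n = μ_nC_ox · (W/L) = 3.28 mA/V².
KCL at the drain: ½ k_n (V_GS − V_TN)² = (V_DD − V_GS)/R.
Let x = V_GS − 0.53. Then 39 x² + x − 8.68 = 0, giving x = 0.459 V (positive root), so V_GS = 0.989 V.
I_D = (V_DD − V_GS)/R = (9.21 − 0.989) / 23.8 = 0.345 mA.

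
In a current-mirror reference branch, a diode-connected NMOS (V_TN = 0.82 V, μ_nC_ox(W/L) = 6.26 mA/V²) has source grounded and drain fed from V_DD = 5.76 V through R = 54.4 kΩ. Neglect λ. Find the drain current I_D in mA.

I_D = 0.0877 mA

With gate tied to drain, V_GS = V_DS ≥ V_GS − V_TN, so the device is in saturation.
KCL at the drain: ½ k_n (V_GS − V_TN)² = (V_DD − V_GS)/R.
Let x = V_GS − 0.82. Then 170 x² + x − 4.94 = 0, giving x = 0.167 V (positive root), so V_GS = 0.987 V.
I_D = (V_DD − V_GS)/R = (5.76 − 0.987) / 54.4 = 0.0877 mA.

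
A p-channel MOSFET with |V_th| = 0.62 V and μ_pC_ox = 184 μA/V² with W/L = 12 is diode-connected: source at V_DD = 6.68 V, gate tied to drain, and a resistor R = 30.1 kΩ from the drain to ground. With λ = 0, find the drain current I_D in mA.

I_D = 0.188 mA

With gate tied to drain, V_SG = V_SD ≥ V_SG − |V_th|, so the device is in saturation.
k_p = μ_pC_ox · (W/L) = 2.208 mA/V².
KCL at the drain: ½ k_p (V_SG − |V_th|)² = (V_DD − V_SG)/R.
Let x = V_SG − 0.62. Then 33.2 x² + x − 6.06 = 0, giving x = 0.412 V (positive root), so V_SG = 1.03 V.
I_D = (V_DD − V_SG)/R = (6.68 − 1.03) / 30.1 = 0.188 mA.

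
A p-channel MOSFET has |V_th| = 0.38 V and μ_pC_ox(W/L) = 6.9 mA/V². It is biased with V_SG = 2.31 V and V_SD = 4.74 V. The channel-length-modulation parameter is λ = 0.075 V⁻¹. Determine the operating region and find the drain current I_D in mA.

Saturation; I_D = 17.4 mA

V_ov = V_SG − |V_th| = 2.31 − 0.38 = 1.93 V.
Since V_SD = 4.74 V ≥ V_ov = 1.93 V, the device is in saturation.
I_D = ½ k_p V_ov² (1 + λ V_SD) = 0.5 × 6.9 × 1.93² × (1 + 0.075 × 4.74) = 17.4 mA.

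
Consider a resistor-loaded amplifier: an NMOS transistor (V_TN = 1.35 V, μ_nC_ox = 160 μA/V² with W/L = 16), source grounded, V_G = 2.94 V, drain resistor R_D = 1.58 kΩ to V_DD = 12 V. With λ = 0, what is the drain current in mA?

V_GS = V_G = 2.94 V, so V_ov = 2.94 − 1.35 = 1.59 V.
k_n = μ_nC_ox · (W/L) = 2.56 mA/V².
Assume saturation: I_D = ½ k_n V_ov² = 0.5 × 2.56 × 1.59² = 3.24 mA, giving V_DS = V_DD − I_D R_D = 12 − 3.24 × 1.58 = 6.89 V.
V_DS = 6.89 V ≥ V_ov = 1.59 V, confirming saturation.

I_D = 3.24 mA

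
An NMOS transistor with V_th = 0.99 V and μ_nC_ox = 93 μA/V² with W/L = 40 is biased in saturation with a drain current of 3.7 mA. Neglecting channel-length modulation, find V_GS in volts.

k_n = μ_nC_ox · (W/L) = 3.72 mA/V².
In saturation I_D = ½ k_n (V_GS − V_th)², so V_GS − V_th = √(2 I_D / k_n) = √(2 × 3.7 / 3.72) = 1.41 V.
V_GS = 0.99 + 1.41 = 2.4 V.

V_GS = 2.40 V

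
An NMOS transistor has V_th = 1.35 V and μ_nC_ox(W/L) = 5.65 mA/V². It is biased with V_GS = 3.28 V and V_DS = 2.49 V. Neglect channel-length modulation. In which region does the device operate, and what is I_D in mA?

V_ov = V_GS − V_th = 3.28 − 1.35 = 1.93 V.
Since V_DS = 2.49 V ≥ V_ov = 1.93 V, the device is in saturation.
I_D = ½ k_n V_ov² = 0.5 × 5.65 × 1.93² = 10.5 mA.

Saturation; I_D = 10.5 mA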